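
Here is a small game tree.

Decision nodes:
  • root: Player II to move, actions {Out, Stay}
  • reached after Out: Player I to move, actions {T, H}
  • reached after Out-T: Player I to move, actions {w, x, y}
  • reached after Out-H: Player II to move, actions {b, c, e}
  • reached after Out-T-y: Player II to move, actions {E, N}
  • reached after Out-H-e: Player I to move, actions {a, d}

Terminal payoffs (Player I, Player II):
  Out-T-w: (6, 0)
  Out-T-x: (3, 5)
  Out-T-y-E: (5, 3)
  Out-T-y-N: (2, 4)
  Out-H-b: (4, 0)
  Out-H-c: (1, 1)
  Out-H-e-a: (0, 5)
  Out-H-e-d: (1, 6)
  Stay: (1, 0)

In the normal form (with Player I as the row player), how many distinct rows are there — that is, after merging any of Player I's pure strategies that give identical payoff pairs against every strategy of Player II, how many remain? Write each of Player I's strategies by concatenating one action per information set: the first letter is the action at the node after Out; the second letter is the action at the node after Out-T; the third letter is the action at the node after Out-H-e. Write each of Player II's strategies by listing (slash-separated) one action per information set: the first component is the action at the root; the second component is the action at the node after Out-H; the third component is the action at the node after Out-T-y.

Player I has 12 pure strategies: Twa, Twd, Txa, Txd, Tya, Tyd, Hwa, Hwd, Hxa, Hxd, Hya, Hyd. Columns: Out/b/E, Out/b/N, Out/c/E, Out/c/N, Out/e/E, Out/e/N, Stay/b/E, Stay/b/N, Stay/c/E, Stay/c/N, Stay/e/E, Stay/e/N.
{Twa, Twd} → row (6,0) (6,0) (6,0) (6,0) (6,0) (6,0) (1,0) (1,0) (1,0) (1,0) (1,0) (1,0)
{Txa, Txd} → row (3,5) (3,5) (3,5) (3,5) (3,5) (3,5) (1,0) (1,0) (1,0) (1,0) (1,0) (1,0)
{Tya, Tyd} → row (5,3) (2,4) (5,3) (2,4) (5,3) (2,4) (1,0) (1,0) (1,0) (1,0) (1,0) (1,0)
{Hwa, Hxa, Hya} → row (4,0) (4,0) (1,1) (1,1) (0,5) (0,5) (1,0) (1,0) (1,0) (1,0) (1,0) (1,0)
{Hwd, Hxd, Hyd} → row (4,0) (4,0) (1,1) (1,1) (1,6) (1,6) (1,0) (1,0) (1,0) (1,0) (1,0) (1,0)
That's 5 distinct rows out of 12 strategies.

5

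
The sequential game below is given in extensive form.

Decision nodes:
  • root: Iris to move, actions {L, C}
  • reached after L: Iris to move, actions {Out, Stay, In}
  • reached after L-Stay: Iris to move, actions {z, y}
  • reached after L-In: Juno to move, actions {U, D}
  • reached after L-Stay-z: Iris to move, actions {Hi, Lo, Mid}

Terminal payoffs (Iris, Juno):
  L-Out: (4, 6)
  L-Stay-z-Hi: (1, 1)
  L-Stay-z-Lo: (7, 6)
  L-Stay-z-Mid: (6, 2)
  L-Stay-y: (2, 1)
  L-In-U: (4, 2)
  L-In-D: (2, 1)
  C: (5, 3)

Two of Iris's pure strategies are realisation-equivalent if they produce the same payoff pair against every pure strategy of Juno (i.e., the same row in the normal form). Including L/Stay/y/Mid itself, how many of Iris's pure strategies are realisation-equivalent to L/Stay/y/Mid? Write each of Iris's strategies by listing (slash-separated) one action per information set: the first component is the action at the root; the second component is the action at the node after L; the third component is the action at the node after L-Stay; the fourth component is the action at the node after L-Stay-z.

3

Row for L/Stay/y/Mid (columns U, D): (2,1) (2,1).
Under L/Stay/y/Mid, Iris's choice at the node after L-Stay-z can never be reached regardless of what Juno does, so varying those choices leaves every outcome unchanged.
Holding the reachable choices fixed and varying the unreachable one freely already gives 3 equivalent strategies.
No other strategy reproduces this row, so those 3 are the full class: L/Stay/y/Hi, L/Stay/y/Lo, L/Stay/y/Mid.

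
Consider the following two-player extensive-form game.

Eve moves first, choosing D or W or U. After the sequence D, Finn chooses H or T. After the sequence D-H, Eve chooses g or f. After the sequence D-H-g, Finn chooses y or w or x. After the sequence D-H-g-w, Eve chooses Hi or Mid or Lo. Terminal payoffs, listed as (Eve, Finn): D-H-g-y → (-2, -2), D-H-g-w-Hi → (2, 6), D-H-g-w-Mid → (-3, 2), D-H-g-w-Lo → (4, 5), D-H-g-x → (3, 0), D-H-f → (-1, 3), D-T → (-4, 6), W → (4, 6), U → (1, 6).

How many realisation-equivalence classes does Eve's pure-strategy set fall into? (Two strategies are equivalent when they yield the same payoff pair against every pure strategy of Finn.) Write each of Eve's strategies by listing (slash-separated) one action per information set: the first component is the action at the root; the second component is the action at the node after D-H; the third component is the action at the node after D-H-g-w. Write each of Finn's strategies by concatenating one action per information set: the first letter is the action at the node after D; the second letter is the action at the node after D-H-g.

6

Eve has 18 pure strategies: D/g/Hi, D/g/Mid, D/g/Lo, D/f/Hi, D/f/Mid, D/f/Lo, W/g/Hi, W/g/Mid, W/g/Lo, W/f/Hi, W/f/Mid, W/f/Lo, U/g/Hi, U/g/Mid, U/g/Lo, U/f/Hi, U/f/Mid, U/f/Lo. Columns: Hy, Hw, Hx, Ty, Tw, Tx.
{D/g/Hi} → row (-2,-2) (2,6) (3,0) (-4,6) (-4,6) (-4,6)
{D/g/Mid} → row (-2,-2) (-3,2) (3,0) (-4,6) (-4,6) (-4,6)
{D/g/Lo} → row (-2,-2) (4,5) (3,0) (-4,6) (-4,6) (-4,6)
{D/f/Hi, D/f/Mid, D/f/Lo} → row (-1,3) (-1,3) (-1,3) (-4,6) (-4,6) (-4,6)
{W/g/Hi, W/g/Mid, W/g/Lo, W/f/Hi, W/f/Mid, W/f/Lo} → row (4,6) (4,6) (4,6) (4,6) (4,6) (4,6)
{U/g/Hi, U/g/Mid, U/g/Lo, U/f/Hi, U/f/Mid, U/f/Lo} → row (1,6) (1,6) (1,6) (1,6) (1,6) (1,6)
That's 6 distinct rows out of 18 strategies.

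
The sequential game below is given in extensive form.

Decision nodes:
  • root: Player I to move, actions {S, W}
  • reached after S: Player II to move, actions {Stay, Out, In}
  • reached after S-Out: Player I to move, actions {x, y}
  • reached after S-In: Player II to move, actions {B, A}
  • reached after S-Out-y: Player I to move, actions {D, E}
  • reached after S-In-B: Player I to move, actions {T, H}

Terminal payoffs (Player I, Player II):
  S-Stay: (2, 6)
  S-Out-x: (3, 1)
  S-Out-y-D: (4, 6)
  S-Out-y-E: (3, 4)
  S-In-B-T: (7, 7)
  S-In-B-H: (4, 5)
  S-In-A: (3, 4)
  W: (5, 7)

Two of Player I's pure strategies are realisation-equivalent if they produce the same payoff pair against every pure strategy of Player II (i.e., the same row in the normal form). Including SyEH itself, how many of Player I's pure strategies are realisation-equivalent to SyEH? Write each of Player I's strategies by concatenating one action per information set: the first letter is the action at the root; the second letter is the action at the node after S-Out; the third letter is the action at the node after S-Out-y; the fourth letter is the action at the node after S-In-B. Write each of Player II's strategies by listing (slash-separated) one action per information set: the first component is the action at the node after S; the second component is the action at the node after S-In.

Row for SyEH (columns Stay/B, Stay/A, Out/B, Out/A, In/B, In/A): (2,6) (2,6) (3,4) (3,4) (4,5) (3,4).
Every one of Player I's information sets is on the play path for some reply by Player II when Player I follows SyEH.
Changing the action at any of them therefore changes at least one column, so only SyEH itself gives this row.

1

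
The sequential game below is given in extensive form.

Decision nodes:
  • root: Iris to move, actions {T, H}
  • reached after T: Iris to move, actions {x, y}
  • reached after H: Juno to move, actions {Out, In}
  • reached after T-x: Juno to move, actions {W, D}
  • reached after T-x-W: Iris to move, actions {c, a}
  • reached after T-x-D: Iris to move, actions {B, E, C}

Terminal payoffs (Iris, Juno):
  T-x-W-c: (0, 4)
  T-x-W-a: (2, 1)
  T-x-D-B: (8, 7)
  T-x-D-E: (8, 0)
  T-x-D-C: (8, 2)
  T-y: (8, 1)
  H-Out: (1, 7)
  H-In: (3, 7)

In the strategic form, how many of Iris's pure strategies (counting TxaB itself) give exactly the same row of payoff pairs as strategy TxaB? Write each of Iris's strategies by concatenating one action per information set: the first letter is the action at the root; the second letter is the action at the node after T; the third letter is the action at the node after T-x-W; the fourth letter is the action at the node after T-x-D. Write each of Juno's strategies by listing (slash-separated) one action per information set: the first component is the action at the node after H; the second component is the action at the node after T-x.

Row for TxaB (columns Out/W, Out/D, In/W, In/D): (2,1) (8,7) (2,1) (8,7).
Every one of Iris's information sets is on the play path for some reply by Juno when Iris follows TxaB.
Changing the action at any of them therefore changes at least one column, so only TxaB itself gives this row.

1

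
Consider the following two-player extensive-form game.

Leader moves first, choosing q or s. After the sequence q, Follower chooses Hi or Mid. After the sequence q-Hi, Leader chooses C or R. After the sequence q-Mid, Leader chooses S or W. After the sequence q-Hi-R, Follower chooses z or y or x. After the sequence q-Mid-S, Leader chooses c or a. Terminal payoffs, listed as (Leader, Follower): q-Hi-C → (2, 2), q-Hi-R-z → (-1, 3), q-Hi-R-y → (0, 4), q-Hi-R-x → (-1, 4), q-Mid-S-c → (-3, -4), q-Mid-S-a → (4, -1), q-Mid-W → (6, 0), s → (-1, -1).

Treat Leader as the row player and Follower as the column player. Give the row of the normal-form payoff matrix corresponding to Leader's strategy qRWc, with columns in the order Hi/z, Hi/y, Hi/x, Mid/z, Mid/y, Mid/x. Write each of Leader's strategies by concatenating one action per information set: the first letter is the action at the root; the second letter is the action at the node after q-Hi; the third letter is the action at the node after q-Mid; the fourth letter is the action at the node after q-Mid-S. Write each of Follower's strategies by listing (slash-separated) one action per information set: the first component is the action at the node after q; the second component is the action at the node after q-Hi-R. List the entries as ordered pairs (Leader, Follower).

vs Hi/z: Leader plays q → Follower plays Hi at [q] → Leader plays R at [q-Hi] → Follower plays z at [q-Hi-R] → (-1, 3)
vs Hi/y: Leader plays q → Follower plays Hi at [q] → Leader plays R at [q-Hi] → Follower plays y at [q-Hi-R] → (0, 4)
vs Hi/x: Leader plays q → Follower plays Hi at [q] → Leader plays R at [q-Hi] → Follower plays x at [q-Hi-R] → (-1, 4)
vs Mid/z: Leader plays q → Follower plays Mid at [q] → Leader plays W at [q-Mid] → (6, 0)
vs Mid/y: Leader plays q → Follower plays Mid at [q] → Leader plays W at [q-Mid] → (6, 0)
vs Mid/x: Leader plays q → Follower plays Mid at [q] → Leader plays W at [q-Mid] → (6, 0)

(-1,3) (0,4) (-1,4) (6,0) (6,0) (6,0)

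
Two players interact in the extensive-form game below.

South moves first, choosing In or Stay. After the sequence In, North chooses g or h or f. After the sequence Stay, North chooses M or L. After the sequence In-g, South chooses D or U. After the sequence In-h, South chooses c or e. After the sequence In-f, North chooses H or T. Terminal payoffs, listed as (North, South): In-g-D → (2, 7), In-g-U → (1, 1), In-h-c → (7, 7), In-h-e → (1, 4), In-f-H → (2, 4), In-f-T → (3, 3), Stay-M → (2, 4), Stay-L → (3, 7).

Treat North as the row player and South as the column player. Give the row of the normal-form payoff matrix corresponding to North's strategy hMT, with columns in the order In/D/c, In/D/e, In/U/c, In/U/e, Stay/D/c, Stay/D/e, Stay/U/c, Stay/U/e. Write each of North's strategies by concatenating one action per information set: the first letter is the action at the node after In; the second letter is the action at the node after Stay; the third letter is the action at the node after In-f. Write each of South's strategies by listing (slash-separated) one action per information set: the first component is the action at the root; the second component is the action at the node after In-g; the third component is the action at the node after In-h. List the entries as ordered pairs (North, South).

vs In/D/c: South plays In → North plays h at [In] → South plays c at [In-h] → (7, 7)
vs In/D/e: South plays In → North plays h at [In] → South plays e at [In-h] → (1, 4)
vs In/U/c: South plays In → North plays h at [In] → South plays c at [In-h] → (7, 7)
vs In/U/e: South plays In → North plays h at [In] → South plays e at [In-h] → (1, 4)
vs Stay/D/c: South plays Stay → North plays M at [Stay] → (2, 4)
vs Stay/D/e: South plays Stay → North plays M at [Stay] → (2, 4)
vs Stay/U/c: South plays Stay → North plays M at [Stay] → (2, 4)
vs Stay/U/e: South plays Stay → North plays M at [Stay] → (2, 4)

(7,7) (1,4) (7,7) (1,4) (2,4) (2,4) (2,4) (2,4)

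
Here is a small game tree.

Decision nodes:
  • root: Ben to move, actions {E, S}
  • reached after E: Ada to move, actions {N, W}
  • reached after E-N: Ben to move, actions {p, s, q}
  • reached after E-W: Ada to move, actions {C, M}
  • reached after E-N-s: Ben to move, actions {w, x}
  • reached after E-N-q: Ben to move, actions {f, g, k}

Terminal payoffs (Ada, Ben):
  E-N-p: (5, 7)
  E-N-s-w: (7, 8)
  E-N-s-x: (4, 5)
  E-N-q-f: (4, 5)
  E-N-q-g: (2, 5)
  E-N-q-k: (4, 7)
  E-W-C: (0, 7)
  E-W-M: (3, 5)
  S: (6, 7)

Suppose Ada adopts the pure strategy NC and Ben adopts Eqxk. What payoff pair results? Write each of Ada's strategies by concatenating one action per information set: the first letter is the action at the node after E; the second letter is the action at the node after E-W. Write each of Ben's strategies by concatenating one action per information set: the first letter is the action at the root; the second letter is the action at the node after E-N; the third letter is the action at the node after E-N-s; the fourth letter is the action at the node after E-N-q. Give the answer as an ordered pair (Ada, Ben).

Trace the play path from the root:
  Ben plays E
  Ada plays N at [E]
  Ben plays q at [E-N]
  Ben plays k at [E-N-q]
→ terminal payoff (4, 7).
(Ada's choice at the node after E-W is never reached on this path, so it doesn't affect the outcome.)

(4, 7)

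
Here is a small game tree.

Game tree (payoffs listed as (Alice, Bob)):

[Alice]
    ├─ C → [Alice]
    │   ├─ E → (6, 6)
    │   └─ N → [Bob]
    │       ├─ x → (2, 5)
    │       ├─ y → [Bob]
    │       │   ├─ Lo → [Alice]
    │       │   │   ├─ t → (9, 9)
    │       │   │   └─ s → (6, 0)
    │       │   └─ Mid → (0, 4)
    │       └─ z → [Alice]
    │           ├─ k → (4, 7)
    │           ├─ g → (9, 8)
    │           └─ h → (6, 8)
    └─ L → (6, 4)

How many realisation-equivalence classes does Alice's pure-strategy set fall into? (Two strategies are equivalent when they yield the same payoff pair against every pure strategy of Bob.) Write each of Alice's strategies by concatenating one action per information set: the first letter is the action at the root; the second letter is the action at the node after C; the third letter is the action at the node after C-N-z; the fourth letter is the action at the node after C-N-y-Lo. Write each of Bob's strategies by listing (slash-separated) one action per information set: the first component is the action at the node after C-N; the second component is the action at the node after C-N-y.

8

Alice has 24 pure strategies: CEkt, CEks, CEgt, CEgs, CEht, CEhs, CNkt, CNks, CNgt, CNgs, CNht, CNhs, LEkt, LEks, LEgt, LEgs, LEht, LEhs, LNkt, LNks, LNgt, LNgs, LNht, LNhs. Columns: x/Lo, x/Mid, y/Lo, y/Mid, z/Lo, z/Mid.
{CEkt, CEks, CEgt, CEgs, CEht, CEhs} → row (6,6) (6,6) (6,6) (6,6) (6,6) (6,6)
{CNkt} → row (2,5) (2,5) (9,9) (0,4) (4,7) (4,7)
{CNks} → row (2,5) (2,5) (6,0) (0,4) (4,7) (4,7)
{CNgt} → row (2,5) (2,5) (9,9) (0,4) (9,8) (9,8)
{CNgs} → row (2,5) (2,5) (6,0) (0,4) (9,8) (9,8)
{CNht} → row (2,5) (2,5) (9,9) (0,4) (6,8) (6,8)
{CNhs} → row (2,5) (2,5) (6,0) (0,4) (6,8) (6,8)
{LEkt, LEks, LEgt, LEgs, LEht, LEhs, LNkt, LNks, LNgt, LNgs, LNht, LNhs} → row (6,4) (6,4) (6,4) (6,4) (6,4) (6,4)
That's 8 distinct rows out of 24 strategies.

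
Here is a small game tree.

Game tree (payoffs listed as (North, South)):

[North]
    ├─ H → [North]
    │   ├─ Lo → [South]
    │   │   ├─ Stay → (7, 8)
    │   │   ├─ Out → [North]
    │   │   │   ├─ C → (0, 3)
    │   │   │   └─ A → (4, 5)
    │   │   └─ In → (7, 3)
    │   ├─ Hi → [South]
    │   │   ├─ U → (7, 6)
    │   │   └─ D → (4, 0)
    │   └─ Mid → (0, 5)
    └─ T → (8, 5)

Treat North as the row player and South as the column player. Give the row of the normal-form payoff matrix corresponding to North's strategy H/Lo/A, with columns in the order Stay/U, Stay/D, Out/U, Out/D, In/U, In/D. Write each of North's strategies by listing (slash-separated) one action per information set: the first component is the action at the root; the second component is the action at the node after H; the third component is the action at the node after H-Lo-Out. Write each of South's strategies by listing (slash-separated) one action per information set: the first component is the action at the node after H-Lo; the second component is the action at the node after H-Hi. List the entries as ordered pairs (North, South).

(7,8) (7,8) (4,5) (4,5) (7,3) (7,3)

vs Stay/U: North plays H → North plays Lo at [H] → South plays Stay at [H-Lo] → (7, 8)
vs Stay/D: North plays H → North plays Lo at [H] → South plays Stay at [H-Lo] → (7, 8)
vs Out/U: North plays H → North plays Lo at [H] → South plays Out at [H-Lo] → North plays A at [H-Lo-Out] → (4, 5)
vs Out/D: North plays H → North plays Lo at [H] → South plays Out at [H-Lo] → North plays A at [H-Lo-Out] → (4, 5)
vs In/U: North plays H → North plays Lo at [H] → South plays In at [H-Lo] → (7, 3)
vs In/D: North plays H → North plays Lo at [H] → South plays In at [H-Lo] → (7, 3)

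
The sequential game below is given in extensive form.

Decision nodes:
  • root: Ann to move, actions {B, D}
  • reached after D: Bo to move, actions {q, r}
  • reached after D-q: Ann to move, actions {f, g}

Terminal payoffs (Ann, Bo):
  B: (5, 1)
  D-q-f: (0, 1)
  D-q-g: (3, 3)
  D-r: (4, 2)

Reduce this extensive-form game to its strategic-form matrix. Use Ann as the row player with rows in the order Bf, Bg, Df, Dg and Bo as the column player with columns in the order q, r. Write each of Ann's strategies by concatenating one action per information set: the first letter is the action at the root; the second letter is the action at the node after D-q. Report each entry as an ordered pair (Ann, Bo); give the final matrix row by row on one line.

Bf: (5,1) (5,1) | Bg: (5,1) (5,1) | Df: (0,1) (4,2) | Dg: (3,3) (4,2)

            q        r
  Bf    (5,1)    (5,1)
  Bg    (5,1)    (5,1)
  Df    (0,1)    (4,2)
  Dg    (3,3)    (4,2)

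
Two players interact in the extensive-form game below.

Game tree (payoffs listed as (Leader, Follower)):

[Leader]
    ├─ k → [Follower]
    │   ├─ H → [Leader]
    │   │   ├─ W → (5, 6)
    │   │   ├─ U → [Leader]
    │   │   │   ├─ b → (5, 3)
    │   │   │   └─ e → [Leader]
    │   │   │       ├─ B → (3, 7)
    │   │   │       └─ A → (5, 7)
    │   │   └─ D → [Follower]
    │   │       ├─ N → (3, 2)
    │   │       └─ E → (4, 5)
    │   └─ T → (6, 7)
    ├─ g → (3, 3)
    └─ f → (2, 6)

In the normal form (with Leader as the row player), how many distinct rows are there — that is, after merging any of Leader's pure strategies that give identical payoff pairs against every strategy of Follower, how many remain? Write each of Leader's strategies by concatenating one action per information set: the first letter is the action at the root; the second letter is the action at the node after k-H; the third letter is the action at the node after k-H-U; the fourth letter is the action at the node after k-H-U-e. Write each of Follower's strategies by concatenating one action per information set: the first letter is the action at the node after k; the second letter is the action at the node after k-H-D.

Leader has 36 pure strategies: kWbB, kWbA, kWeB, kWeA, kUbB, kUbA, kUeB, kUeA, kDbB, kDbA, kDeB, kDeA, gWbB, gWbA, gWeB, gWeA, gUbB, gUbA, gUeB, gUeA, gDbB, gDbA, gDeB, gDeA, fWbB, fWbA, fWeB, fWeA, fUbB, fUbA, fUeB, fUeA, fDbB, fDbA, fDeB, fDeA. Columns: HN, HE, TN, TE.
{kWbB, kWbA, kWeB, kWeA} → row (5,6) (5,6) (6,7) (6,7)
{kUbB, kUbA} → row (5,3) (5,3) (6,7) (6,7)
{kUeB} → row (3,7) (3,7) (6,7) (6,7)
{kUeA} → row (5,7) (5,7) (6,7) (6,7)
{kDbB, kDbA, kDeB, kDeA} → row (3,2) (4,5) (6,7) (6,7)
{gWbB, gWbA, gWeB, gWeA, gUbB, gUbA, gUeB, gUeA, gDbB, gDbA, gDeB, gDeA} → row (3,3) (3,3) (3,3) (3,3)
{fWbB, fWbA, fWeB, fWeA, fUbB, fUbA, fUeB, fUeA, fDbB, fDbA, fDeB, fDeA} → row (2,6) (2,6) (2,6) (2,6)
That's 7 distinct rows out of 36 strategies.

7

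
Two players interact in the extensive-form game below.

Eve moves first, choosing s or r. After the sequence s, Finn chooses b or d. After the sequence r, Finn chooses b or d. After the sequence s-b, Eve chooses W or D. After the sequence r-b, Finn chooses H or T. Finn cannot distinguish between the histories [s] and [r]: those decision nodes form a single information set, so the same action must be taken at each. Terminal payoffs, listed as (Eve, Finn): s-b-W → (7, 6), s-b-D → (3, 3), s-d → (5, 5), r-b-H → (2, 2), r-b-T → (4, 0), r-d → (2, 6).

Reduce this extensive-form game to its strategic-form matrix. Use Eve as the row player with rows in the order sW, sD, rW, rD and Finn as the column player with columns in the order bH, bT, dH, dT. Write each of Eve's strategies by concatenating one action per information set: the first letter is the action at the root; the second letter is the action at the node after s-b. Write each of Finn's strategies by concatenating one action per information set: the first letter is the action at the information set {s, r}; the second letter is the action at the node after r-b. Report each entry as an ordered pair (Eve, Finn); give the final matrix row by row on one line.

           bH       bT       dH       dT
  sW    (7,6)    (7,6)    (5,5)    (5,5)
  sD    (3,3)    (3,3)    (5,5)    (5,5)
  rW    (2,2)    (4,0)    (2,6)    (2,6)
  rD    (2,2)    (4,0)    (2,6)    (2,6)

sW: (7,6) (7,6) (5,5) (5,5) | sD: (3,3) (3,3) (5,5) (5,5) | rW: (2,2) (4,0) (2,6) (2,6) | rD: (2,2) (4,0) (2,6) (2,6)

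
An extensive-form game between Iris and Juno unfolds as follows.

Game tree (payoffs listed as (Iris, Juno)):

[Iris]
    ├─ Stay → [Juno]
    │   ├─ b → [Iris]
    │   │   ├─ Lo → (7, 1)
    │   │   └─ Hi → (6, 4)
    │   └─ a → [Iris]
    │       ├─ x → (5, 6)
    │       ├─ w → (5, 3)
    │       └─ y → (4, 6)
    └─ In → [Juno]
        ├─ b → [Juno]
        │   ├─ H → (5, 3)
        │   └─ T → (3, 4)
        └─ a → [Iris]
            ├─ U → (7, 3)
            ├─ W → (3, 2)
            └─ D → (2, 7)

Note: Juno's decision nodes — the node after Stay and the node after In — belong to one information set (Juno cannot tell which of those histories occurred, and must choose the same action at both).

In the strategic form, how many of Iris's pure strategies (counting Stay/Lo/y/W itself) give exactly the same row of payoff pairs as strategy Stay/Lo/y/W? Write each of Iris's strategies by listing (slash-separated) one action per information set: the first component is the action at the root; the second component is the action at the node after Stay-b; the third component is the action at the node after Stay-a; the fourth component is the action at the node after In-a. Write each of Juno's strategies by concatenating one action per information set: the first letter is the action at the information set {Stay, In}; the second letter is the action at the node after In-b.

Row for Stay/Lo/y/W (columns bH, bT, aH, aT): (7,1) (7,1) (4,6) (4,6).
Under Stay/Lo/y/W, Iris's choice at the node after In-a can never be reached regardless of what Juno does, so varying those choices leaves every outcome unchanged.
Holding the reachable choices fixed and varying the unreachable one freely already gives 3 equivalent strategies.
No other strategy reproduces this row, so those 3 are the full class: Stay/Lo/y/U, Stay/Lo/y/W, Stay/Lo/y/D.

3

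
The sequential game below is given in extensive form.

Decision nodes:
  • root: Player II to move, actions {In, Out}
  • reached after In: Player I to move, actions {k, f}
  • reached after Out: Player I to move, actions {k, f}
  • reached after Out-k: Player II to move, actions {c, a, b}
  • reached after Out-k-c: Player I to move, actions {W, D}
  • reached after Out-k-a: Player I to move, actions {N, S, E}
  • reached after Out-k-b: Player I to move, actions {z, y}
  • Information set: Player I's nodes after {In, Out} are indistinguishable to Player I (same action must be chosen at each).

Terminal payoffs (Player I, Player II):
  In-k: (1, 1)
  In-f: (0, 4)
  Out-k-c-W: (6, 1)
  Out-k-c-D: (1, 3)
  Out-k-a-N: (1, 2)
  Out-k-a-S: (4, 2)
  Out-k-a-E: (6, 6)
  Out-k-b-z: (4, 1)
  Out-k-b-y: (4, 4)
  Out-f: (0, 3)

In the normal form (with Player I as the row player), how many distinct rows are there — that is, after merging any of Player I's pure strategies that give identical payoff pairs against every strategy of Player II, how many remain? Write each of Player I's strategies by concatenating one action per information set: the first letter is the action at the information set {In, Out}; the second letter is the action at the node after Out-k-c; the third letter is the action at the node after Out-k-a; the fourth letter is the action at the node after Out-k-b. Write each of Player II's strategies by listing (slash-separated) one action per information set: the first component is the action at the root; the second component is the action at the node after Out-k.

13

Player I has 24 pure strategies: kWNz, kWNy, kWSz, kWSy, kWEz, kWEy, kDNz, kDNy, kDSz, kDSy, kDEz, kDEy, fWNz, fWNy, fWSz, fWSy, fWEz, fWEy, fDNz, fDNy, fDSz, fDSy, fDEz, fDEy. Columns: In/c, In/a, In/b, Out/c, Out/a, Out/b.
{kWNz} → row (1,1) (1,1) (1,1) (6,1) (1,2) (4,1)
{kWNy} → row (1,1) (1,1) (1,1) (6,1) (1,2) (4,4)
{kWSz} → row (1,1) (1,1) (1,1) (6,1) (4,2) (4,1)
{kWSy} → row (1,1) (1,1) (1,1) (6,1) (4,2) (4,4)
{kWEz} → row (1,1) (1,1) (1,1) (6,1) (6,6) (4,1)
{kWEy} → row (1,1) (1,1) (1,1) (6,1) (6,6) (4,4)
{kDNz} → row (1,1) (1,1) (1,1) (1,3) (1,2) (4,1)
{kDNy} → row (1,1) (1,1) (1,1) (1,3) (1,2) (4,4)
{kDSz} → row (1,1) (1,1) (1,1) (1,3) (4,2) (4,1)
{kDSy} → row (1,1) (1,1) (1,1) (1,3) (4,2) (4,4)
{kDEz} → row (1,1) (1,1) (1,1) (1,3) (6,6) (4,1)
{kDEy} → row (1,1) (1,1) (1,1) (1,3) (6,6) (4,4)
{fWNz, fWNy, fWSz, fWSy, fWEz, fWEy, fDNz, fDNy, fDSz, fDSy, fDEz, fDEy} → row (0,4) (0,4) (0,4) (0,3) (0,3) (0,3)
That's 13 distinct rows out of 24 strategies.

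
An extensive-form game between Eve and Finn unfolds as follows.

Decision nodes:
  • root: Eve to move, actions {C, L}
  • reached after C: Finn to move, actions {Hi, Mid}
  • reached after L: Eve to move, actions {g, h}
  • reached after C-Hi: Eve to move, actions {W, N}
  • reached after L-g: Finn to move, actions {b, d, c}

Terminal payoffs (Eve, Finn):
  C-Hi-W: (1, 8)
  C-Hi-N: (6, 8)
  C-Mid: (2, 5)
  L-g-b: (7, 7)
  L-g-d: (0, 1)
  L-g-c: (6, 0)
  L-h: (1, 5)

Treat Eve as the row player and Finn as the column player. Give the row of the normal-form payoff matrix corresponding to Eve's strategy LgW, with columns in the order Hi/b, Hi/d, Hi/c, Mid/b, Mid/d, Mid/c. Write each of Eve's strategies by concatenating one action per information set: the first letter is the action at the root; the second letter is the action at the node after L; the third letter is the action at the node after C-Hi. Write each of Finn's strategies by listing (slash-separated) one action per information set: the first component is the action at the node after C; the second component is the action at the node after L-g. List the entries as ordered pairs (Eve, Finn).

(7,7) (0,1) (6,0) (7,7) (0,1) (6,0)

vs Hi/b: Eve plays L → Eve plays g at [L] → Finn plays b at [L-g] → (7, 7)
vs Hi/d: Eve plays L → Eve plays g at [L] → Finn plays d at [L-g] → (0, 1)
vs Hi/c: Eve plays L → Eve plays g at [L] → Finn plays c at [L-g] → (6, 0)
vs Mid/b: Eve plays L → Eve plays g at [L] → Finn plays b at [L-g] → (7, 7)
vs Mid/d: Eve plays L → Eve plays g at [L] → Finn plays d at [L-g] → (0, 1)
vs Mid/c: Eve plays L → Eve plays g at [L] → Finn plays c at [L-g] → (6, 0)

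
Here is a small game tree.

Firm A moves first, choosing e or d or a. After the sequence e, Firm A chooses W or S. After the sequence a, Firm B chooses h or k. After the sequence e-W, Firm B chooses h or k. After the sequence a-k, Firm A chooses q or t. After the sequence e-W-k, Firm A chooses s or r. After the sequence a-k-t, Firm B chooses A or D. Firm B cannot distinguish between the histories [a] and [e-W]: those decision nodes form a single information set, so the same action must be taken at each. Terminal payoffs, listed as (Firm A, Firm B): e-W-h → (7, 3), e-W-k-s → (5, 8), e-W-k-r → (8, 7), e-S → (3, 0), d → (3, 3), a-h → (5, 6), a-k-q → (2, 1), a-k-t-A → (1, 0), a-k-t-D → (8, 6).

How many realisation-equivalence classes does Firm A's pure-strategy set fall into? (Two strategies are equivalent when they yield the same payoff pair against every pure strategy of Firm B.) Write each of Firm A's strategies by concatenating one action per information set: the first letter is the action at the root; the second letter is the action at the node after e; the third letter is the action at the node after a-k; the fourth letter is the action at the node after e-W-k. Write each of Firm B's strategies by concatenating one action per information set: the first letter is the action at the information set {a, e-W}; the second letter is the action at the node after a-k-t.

6

Firm A has 24 pure strategies: eWqs, eWqr, eWts, eWtr, eSqs, eSqr, eSts, eStr, dWqs, dWqr, dWts, dWtr, dSqs, dSqr, dSts, dStr, aWqs, aWqr, aWts, aWtr, aSqs, aSqr, aSts, aStr. Columns: hA, hD, kA, kD.
{eWqs, eWts} → row (7,3) (7,3) (5,8) (5,8)
{eWqr, eWtr} → row (7,3) (7,3) (8,7) (8,7)
{eSqs, eSqr, eSts, eStr} → row (3,0) (3,0) (3,0) (3,0)
{dWqs, dWqr, dWts, dWtr, dSqs, dSqr, dSts, dStr} → row (3,3) (3,3) (3,3) (3,3)
{aWqs, aWqr, aSqs, aSqr} → row (5,6) (5,6) (2,1) (2,1)
{aWts, aWtr, aSts, aStr} → row (5,6) (5,6) (1,0) (8,6)
That's 6 distinct rows out of 24 strategies.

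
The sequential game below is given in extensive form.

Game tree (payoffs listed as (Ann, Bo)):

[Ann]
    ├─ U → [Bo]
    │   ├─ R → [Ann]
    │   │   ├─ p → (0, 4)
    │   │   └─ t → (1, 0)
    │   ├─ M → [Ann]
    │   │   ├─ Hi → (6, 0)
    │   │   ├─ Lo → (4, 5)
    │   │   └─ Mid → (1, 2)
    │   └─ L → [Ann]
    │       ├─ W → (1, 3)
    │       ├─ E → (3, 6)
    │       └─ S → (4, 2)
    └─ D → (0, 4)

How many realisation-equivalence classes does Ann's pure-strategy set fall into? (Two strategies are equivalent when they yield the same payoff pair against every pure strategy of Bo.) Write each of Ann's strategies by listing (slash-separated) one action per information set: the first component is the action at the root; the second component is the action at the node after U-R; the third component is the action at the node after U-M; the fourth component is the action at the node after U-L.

19

Ann has 36 pure strategies: U/p/Hi/W, U/p/Hi/E, U/p/Hi/S, U/p/Lo/W, U/p/Lo/E, U/p/Lo/S, U/p/Mid/W, U/p/Mid/E, U/p/Mid/S, U/t/Hi/W, U/t/Hi/E, U/t/Hi/S, U/t/Lo/W, U/t/Lo/E, U/t/Lo/S, U/t/Mid/W, U/t/Mid/E, U/t/Mid/S, D/p/Hi/W, D/p/Hi/E, D/p/Hi/S, D/p/Lo/W, D/p/Lo/E, D/p/Lo/S, D/p/Mid/W, D/p/Mid/E, D/p/Mid/S, D/t/Hi/W, D/t/Hi/E, D/t/Hi/S, D/t/Lo/W, D/t/Lo/E, D/t/Lo/S, D/t/Mid/W, D/t/Mid/E, D/t/Mid/S. Columns: R, M, L.
{U/p/Hi/W} → row (0,4) (6,0) (1,3)
{U/p/Hi/E} → row (0,4) (6,0) (3,6)
{U/p/Hi/S} → row (0,4) (6,0) (4,2)
{U/p/Lo/W} → row (0,4) (4,5) (1,3)
{U/p/Lo/E} → row (0,4) (4,5) (3,6)
{U/p/Lo/S} → row (0,4) (4,5) (4,2)
{U/p/Mid/W} → row (0,4) (1,2) (1,3)
{U/p/Mid/E} → row (0,4) (1,2) (3,6)
{U/p/Mid/S} → row (0,4) (1,2) (4,2)
{U/t/Hi/W} → row (1,0) (6,0) (1,3)
{U/t/Hi/E} → row (1,0) (6,0) (3,6)
{U/t/Hi/S} → row (1,0) (6,0) (4,2)
{U/t/Lo/W} → row (1,0) (4,5) (1,3)
{U/t/Lo/E} → row (1,0) (4,5) (3,6)
{U/t/Lo/S} → row (1,0) (4,5) (4,2)
{U/t/Mid/W} → row (1,0) (1,2) (1,3)
{U/t/Mid/E} → row (1,0) (1,2) (3,6)
{U/t/Mid/S} → row (1,0) (1,2) (4,2)
{D/p/Hi/W, D/p/Hi/E, D/p/Hi/S, D/p/Lo/W, D/p/Lo/E, D/p/Lo/S, D/p/Mid/W, D/p/Mid/E, D/p/Mid/S, D/t/Hi/W, D/t/Hi/E, D/t/Hi/S, D/t/Lo/W, D/t/Lo/E, D/t/Lo/S, D/t/Mid/W, D/t/Mid/E, D/t/Mid/S} → row (0,4) (0,4) (0,4)
That's 19 distinct rows out of 36 strategies.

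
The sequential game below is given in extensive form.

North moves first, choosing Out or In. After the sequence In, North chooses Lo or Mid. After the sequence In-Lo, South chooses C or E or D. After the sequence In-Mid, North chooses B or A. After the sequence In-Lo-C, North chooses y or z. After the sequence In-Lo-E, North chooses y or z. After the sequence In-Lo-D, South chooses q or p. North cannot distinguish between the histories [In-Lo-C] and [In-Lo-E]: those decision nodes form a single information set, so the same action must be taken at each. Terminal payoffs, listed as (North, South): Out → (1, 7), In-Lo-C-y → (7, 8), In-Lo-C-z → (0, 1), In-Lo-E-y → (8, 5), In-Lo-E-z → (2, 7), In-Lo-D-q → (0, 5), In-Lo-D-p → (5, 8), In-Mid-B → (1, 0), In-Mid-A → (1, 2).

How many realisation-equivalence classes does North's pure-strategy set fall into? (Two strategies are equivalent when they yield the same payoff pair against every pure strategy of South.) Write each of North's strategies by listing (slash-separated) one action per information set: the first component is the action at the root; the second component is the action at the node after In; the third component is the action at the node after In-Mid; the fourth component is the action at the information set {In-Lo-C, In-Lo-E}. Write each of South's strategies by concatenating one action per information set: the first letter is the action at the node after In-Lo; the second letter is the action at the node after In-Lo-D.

North has 16 pure strategies: Out/Lo/B/y, Out/Lo/B/z, Out/Lo/A/y, Out/Lo/A/z, Out/Mid/B/y, Out/Mid/B/z, Out/Mid/A/y, Out/Mid/A/z, In/Lo/B/y, In/Lo/B/z, In/Lo/A/y, In/Lo/A/z, In/Mid/B/y, In/Mid/B/z, In/Mid/A/y, In/Mid/A/z. Columns: Cq, Cp, Eq, Ep, Dq, Dp.
{Out/Lo/B/y, Out/Lo/B/z, Out/Lo/A/y, Out/Lo/A/z, Out/Mid/B/y, Out/Mid/B/z, Out/Mid/A/y, Out/Mid/A/z} → row (1,7) (1,7) (1,7) (1,7) (1,7) (1,7)
{In/Lo/B/y, In/Lo/A/y} → row (7,8) (7,8) (8,5) (8,5) (0,5) (5,8)
{In/Lo/B/z, In/Lo/A/z} → row (0,1) (0,1) (2,7) (2,7) (0,5) (5,8)
{In/Mid/B/y, In/Mid/B/z} → row (1,0) (1,0) (1,0) (1,0) (1,0) (1,0)
{In/Mid/A/y, In/Mid/A/z} → row (1,2) (1,2) (1,2) (1,2) (1,2) (1,2)
That's 5 distinct rows out of 16 strategies.

5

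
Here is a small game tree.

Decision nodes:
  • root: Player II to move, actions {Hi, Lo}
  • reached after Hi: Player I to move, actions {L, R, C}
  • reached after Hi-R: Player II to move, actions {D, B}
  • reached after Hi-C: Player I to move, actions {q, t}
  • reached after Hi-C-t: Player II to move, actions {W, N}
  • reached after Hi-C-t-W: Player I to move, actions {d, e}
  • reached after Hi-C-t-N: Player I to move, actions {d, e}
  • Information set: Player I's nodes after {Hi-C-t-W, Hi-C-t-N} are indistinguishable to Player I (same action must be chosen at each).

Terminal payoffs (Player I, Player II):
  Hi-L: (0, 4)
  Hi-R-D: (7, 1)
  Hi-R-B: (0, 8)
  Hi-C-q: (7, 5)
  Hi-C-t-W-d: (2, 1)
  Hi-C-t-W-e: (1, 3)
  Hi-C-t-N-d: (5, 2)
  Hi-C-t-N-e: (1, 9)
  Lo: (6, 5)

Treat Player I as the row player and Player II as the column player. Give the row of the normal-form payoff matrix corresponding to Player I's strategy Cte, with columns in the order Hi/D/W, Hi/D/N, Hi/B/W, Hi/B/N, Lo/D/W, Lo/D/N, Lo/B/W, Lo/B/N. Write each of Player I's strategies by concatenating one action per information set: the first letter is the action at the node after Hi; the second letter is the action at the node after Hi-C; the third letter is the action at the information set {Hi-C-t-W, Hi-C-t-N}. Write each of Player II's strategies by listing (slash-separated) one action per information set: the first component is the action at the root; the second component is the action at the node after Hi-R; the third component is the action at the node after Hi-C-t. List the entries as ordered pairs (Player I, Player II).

(1,3) (1,9) (1,3) (1,9) (6,5) (6,5) (6,5) (6,5)

vs Hi/D/W: Player II plays Hi → Player I plays C at [Hi] → Player I plays t at [Hi-C] → Player II plays W at [Hi-C-t] → Player I plays e at [Hi-C-t-W] → (1, 3)
vs Hi/D/N: Player II plays Hi → Player I plays C at [Hi] → Player I plays t at [Hi-C] → Player II plays N at [Hi-C-t] → Player I plays e at [Hi-C-t-N] → (1, 9)
vs Hi/B/W: Player II plays Hi → Player I plays C at [Hi] → Player I plays t at [Hi-C] → Player II plays W at [Hi-C-t] → Player I plays e at [Hi-C-t-W] → (1, 3)
vs Hi/B/N: Player II plays Hi → Player I plays C at [Hi] → Player I plays t at [Hi-C] → Player II plays N at [Hi-C-t] → Player I plays e at [Hi-C-t-N] → (1, 9)
vs Lo/D/W: Player II plays Lo → (6, 5)
vs Lo/D/N: Player II plays Lo → (6, 5)
vs Lo/B/W: Player II plays Lo → (6, 5)
vs Lo/B/N: Player II plays Lo → (6, 5)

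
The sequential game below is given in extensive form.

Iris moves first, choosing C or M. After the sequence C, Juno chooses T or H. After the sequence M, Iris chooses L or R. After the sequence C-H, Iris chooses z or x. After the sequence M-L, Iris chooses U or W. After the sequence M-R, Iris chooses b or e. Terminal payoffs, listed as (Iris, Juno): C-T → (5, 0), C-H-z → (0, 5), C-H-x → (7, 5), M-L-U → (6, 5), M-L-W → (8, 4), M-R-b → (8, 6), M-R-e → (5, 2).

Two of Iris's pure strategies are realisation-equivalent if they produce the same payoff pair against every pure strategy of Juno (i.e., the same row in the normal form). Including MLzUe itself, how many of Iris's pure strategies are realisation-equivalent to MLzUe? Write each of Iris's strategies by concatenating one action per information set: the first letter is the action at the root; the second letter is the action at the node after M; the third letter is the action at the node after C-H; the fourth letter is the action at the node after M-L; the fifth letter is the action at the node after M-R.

4

Row for MLzUe (columns T, H): (6,5) (6,5).
Under MLzUe, Iris's choice at the node after C-H and at the node after M-R can never be reached regardless of what Juno does, so varying those choices leaves every outcome unchanged.
Holding the reachable choices fixed and varying the unreachable ones freely already gives 2 × 2 = 4 equivalent strategies.
No other strategy reproduces this row, so those 4 are the full class: MLzUb, MLzUe, MLxUb, MLxUe.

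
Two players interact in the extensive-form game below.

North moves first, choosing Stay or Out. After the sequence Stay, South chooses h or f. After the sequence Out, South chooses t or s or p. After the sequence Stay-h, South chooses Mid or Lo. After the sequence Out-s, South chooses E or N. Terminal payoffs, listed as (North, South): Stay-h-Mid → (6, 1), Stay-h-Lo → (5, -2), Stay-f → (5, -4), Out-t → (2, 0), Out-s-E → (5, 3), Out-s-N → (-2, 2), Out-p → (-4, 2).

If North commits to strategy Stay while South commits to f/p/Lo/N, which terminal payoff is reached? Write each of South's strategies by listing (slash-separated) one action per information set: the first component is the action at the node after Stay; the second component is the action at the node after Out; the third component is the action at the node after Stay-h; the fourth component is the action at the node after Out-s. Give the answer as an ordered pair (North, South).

Trace the play path from the root:
  North plays Stay
  South plays f at [Stay]
→ terminal payoff (5, -4).
(South's choice at the node after Out is never reached on this path, so it doesn't affect the outcome.)

(5, -4)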